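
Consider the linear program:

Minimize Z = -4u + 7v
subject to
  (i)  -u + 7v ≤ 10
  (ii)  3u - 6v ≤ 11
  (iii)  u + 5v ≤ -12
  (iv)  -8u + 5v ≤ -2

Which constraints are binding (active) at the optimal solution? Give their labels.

Corner points and Z = -4u + 7v:
  (-17/21, -47/21) → Z = -87/7
  (-43/33, -82/33) → Z = -134/11
  (-10/9, -98/45) → Z = -54/5

The minimum is at (-17/21, -47/21). Substituting into each constraint, equality holds for (ii) and (iii); the remaining constraints have slack.

(ii) and (iii)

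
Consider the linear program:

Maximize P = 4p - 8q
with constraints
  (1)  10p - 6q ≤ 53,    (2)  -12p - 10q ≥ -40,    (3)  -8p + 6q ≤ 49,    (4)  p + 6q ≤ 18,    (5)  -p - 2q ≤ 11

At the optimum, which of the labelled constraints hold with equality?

Corner points and P = 4p - 8q:
  (385/86, -59/43) → P = 1242/43
  (20/13, -163/26) → P = 732/13
  (30/31, 88/31) → P = -584/31
  (-31/9, 193/54) → P = -1144/27
  (-82/11, -39/22) → P = -172/11

The maximum is at (20/13, -163/26). Substituting into each constraint, equality holds for (1) and (5); the remaining constraints have slack.

(1) and (5)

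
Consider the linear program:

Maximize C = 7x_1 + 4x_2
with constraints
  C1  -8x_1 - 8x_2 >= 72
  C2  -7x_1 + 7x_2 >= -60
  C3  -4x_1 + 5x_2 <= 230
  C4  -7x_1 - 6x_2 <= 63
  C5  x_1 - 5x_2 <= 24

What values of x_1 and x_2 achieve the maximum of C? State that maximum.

Feasible corners and C = 7x_1 + 4x_2:
  (-9, 0) → C = -63
  (-7/2, -11/2) → C = -93/2
  (-171/41, -231/41) → C = -2121/41

x_1 = -7/2, x_2 = -11/2, maximum C = -93/2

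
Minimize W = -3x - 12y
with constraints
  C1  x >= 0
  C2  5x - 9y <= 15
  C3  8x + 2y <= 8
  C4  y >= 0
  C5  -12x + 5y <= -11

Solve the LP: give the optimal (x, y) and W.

Feasible corners and W = -3x - 12y:
  (1, 0) → W = -3
  (31/32, 1/8) → W = -141/32
  (11/12, 0) → W = -11/4

The optimum lies where 8x + 2y = 8 and -12x + 5y = -11.
Solving simultaneously gives x = 31/32, y = 1/8.

x = 31/32, y = 1/8, minimum W = -141/32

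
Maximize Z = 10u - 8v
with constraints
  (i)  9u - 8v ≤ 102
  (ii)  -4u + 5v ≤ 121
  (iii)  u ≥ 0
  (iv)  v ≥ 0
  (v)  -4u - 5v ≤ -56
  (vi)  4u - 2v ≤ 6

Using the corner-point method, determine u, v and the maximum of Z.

Feasible corners and Z = 10u - 8v:
  (0, 121/5) → Z = -968/5
  (68/3, 127/3) → Z = -112
  (0, 56/5) → Z = -448/5
  (71/14, 50/7) → Z = -45/7

u = 71/14, v = 50/7, maximum Z = -45/7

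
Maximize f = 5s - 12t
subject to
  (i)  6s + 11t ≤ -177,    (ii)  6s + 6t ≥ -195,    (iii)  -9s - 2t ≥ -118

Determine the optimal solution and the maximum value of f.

s = 183/7, t = -821/14, maximum f = 5841/7

Vertices and f = 5s - 12t:
  (-361/10, 18/5) → f = -2237/10
  (1652/87, -767/29) → f = 35872/87
  (183/7, -821/14) → f = 5841/7

The optimum lies where 6s + 6t = -195 and -9s - 2t = -118.
Solving simultaneously gives s = 183/7, t = -821/14.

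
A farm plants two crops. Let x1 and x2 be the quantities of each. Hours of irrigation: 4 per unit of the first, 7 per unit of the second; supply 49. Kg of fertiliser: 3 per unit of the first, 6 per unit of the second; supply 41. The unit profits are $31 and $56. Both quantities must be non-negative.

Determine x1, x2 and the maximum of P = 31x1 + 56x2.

Corner points and P = 31x1 + 56x2:
  (0, 0) → P = 0
  (0, 41/6) → P = 1148/3
  (49/4, 0) → P = 1519/4
  (7/3, 17/3) → P = 1169/3

The optimum lies where 4x1 + 7x2 = 49 and 3x1 + 6x2 = 41.
Solving simultaneously gives x1 = 7/3, x2 = 17/3.

x1 = 7/3, x2 = 17/3, maximum P = 1169/3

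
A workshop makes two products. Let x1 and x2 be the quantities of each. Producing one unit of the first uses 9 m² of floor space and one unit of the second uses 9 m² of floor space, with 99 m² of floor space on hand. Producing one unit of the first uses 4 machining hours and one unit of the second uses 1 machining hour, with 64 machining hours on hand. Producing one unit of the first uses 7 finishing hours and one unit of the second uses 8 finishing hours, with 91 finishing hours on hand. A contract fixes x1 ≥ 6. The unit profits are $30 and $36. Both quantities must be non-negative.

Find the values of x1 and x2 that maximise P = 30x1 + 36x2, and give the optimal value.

x1 = 6, x2 = 5, maximum P = 360

Vertices and P = 30x1 + 36x2:
  (11, 0) → P = 330
  (6, 0) → P = 180
  (6, 5) → P = 360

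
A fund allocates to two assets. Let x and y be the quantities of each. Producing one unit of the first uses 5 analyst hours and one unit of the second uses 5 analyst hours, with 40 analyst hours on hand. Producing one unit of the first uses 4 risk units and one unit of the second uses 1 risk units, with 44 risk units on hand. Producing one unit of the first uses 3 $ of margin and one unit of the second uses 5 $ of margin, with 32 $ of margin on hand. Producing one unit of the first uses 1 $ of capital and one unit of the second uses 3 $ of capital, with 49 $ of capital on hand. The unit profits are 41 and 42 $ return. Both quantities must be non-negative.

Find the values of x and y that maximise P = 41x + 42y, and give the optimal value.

Vertices and P = 41x + 42y:
  (0, 0) → P = 0
  (0, 32/5) → P = 1344/5
  (8, 0) → P = 328
  (4, 4) → P = 332

At the optimal vertex, 5x + 5y = 40 and 3x + 5y = 32.
Solving simultaneously gives x = 4, y = 4.

x = 4, y = 4, maximum P = 332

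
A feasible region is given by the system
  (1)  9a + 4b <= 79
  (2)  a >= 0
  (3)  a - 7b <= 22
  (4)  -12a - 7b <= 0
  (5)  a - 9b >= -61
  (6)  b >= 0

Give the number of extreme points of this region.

4

Of the 15 pairwise boundary intersections, those satisfying every inequality are:
  (467/85, 628/85)
  (79/9, 0)
  (0, 0)
  (0, 61/9)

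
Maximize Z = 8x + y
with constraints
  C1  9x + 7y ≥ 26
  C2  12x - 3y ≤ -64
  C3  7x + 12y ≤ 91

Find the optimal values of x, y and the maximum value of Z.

Extreme points and Z = 8x + y:
  (-10/3, 8) → Z = -56/3
  (-325/59, 637/59) → Z = -1963/59
  (-3, 28/3) → Z = -44/3

The optimum lies where 12x - 3y = -64 and 7x + 12y = 91.
Solving simultaneously gives x = -3, y = 28/3.

x = -3, y = 28/3, maximum Z = -44/3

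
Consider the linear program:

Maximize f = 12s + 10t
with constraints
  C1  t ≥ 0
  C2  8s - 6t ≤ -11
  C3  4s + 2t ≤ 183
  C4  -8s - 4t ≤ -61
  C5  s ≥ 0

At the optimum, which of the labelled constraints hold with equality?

Vertices and f = 12s + 10t:
  (269/10, 377/10) → f = 3499/5
  (161/40, 36/5) → f = 1203/10
  (0, 183/2) → f = 915
  (0, 61/4) → f = 305/2

The maximum is at (0, 183/2). Substituting into each constraint, equality holds for C3 and C5; the remaining constraints have slack.

C3 and C5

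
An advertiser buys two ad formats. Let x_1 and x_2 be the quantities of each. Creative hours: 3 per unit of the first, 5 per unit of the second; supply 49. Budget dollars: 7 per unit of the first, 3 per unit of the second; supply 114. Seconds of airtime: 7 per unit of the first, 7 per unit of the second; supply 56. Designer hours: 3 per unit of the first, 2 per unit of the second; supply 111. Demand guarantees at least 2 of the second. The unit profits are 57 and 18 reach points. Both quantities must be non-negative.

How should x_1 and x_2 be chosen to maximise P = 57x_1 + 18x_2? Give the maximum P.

x_1 = 6, x_2 = 2, maximum P = 378

Vertices and P = 57x_1 + 18x_2:
  (0, 8) → P = 144
  (0, 2) → P = 36
  (6, 2) → P = 378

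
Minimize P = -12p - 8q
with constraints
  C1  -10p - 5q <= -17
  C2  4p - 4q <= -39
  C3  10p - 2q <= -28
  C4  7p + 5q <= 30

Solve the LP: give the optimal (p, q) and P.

Corner points and P = -12p - 8q:
  (-127/60, 229/30) → P = -107/3
  (-13/3, 181/15) → P = -668/15
  (-25/16, 131/16) → P = -187/4

The binding constraints are 4p - 4q = -39 and 7p + 5q = 30.
Solving simultaneously gives p = -25/16, q = 131/16.

p = -25/16, q = 131/16, minimum P = -187/4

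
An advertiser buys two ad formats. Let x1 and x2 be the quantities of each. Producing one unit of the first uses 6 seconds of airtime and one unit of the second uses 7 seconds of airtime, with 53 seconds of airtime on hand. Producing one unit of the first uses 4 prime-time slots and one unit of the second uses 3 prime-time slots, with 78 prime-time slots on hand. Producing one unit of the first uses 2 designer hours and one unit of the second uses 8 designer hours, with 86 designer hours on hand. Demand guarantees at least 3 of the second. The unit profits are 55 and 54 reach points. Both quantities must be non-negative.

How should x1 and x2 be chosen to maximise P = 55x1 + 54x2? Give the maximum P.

Feasible corners and P = 55x1 + 54x2:
  (0, 53/7) → P = 2862/7
  (0, 3) → P = 162
  (16/3, 3) → P = 1366/3

x1 = 16/3, x2 = 3, maximum P = 1366/3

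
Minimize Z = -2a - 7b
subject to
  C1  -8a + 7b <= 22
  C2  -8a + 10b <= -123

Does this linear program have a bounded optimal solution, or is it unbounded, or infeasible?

unbounded

From the feasible point (-1081/24, -145/3), moving in the direction (10, 8) keeps every constraint satisfied while Z decreases without bound.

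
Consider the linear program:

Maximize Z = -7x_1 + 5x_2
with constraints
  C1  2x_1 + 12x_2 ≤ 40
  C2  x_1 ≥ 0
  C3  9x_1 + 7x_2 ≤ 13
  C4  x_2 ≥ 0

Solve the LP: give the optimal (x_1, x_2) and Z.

Corner points and Z = -7x_1 + 5x_2:
  (0, 13/7) → Z = 65/7
  (0, 0) → Z = 0
  (13/9, 0) → Z = -91/9

The optimum lies where x_1 = 0 and 9x_1 + 7x_2 = 13.
Solving simultaneously gives x_1 = 0, x_2 = 13/7.

x_1 = 0, x_2 = 13/7, maximum Z = 65/7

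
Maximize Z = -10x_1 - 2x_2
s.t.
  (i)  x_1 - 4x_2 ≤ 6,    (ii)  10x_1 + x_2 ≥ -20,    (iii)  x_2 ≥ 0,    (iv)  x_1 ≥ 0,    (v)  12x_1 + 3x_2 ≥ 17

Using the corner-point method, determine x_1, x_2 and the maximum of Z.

Vertices and Z = -10x_1 - 2x_2:
  (6, 0) → Z = -60
  (17/12, 0) → Z = -85/6
  (0, 17/3) → Z = -34/3
The feasible region is unbounded (it extends along (0, 1), (4, 1)), but Z strictly decreases along every unbounded feasible direction, so there is no improving ray and the maximum is attained at a vertex.

The optimum lies where x_1 = 0 and 12x_1 + 3x_2 = 17.
Solving simultaneously gives x_1 = 0, x_2 = 17/3.

x_1 = 0, x_2 = 17/3, maximum Z = -34/3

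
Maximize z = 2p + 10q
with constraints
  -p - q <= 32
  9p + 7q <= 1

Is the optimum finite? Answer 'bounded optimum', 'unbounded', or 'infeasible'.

unbounded

From the feasible point (225/2, -289/2), moving in the direction (-1, 1) keeps every constraint satisfied while z increases without bound.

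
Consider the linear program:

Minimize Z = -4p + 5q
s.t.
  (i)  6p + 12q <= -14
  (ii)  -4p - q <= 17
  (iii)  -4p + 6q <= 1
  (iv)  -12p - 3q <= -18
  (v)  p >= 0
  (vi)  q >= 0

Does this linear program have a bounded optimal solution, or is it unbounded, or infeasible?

infeasible

The boundaries 6p + 12q = -14 and -12p - 3q = -18 meet at (43/21, -46/21), but that point violates q ≥ 0. Every candidate vertex is excluded by some other constraint, so the feasible region is empty.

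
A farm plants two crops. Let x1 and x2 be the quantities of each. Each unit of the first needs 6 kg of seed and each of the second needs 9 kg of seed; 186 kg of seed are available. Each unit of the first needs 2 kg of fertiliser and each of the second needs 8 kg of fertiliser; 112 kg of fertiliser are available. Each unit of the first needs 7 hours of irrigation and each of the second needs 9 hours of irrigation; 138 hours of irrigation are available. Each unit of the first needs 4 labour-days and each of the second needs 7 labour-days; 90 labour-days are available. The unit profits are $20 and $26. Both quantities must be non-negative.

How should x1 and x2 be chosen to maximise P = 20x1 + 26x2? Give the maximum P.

x1 = 12, x2 = 6, maximum P = 396

Extreme points and P = 20x1 + 26x2:
  (0, 0) → P = 0
  (0, 90/7) → P = 2340/7
  (138/7, 0) → P = 2760/7
  (12, 6) → P = 396

The binding constraints are 7x1 + 9x2 = 138 and 4x1 + 7x2 = 90.
Solving simultaneously gives x1 = 12, x2 = 6.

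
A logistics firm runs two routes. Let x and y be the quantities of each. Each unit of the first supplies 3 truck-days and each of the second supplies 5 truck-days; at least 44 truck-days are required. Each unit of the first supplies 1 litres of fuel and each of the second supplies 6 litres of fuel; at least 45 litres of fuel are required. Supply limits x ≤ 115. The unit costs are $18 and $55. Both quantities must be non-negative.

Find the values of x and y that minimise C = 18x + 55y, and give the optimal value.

Corner points and C = 18x + 55y:
  (0, 44/5) → C = 484
  (45, 0) → C = 810
  (115, 0) → C = 2070
  (3, 7) → C = 439
The feasible region is unbounded (it extends along (0, 1)), but C strictly increases along every unbounded feasible direction, so there is no improving ray and the minimum is attained at a vertex.

The binding constraints are 3x + 5y = 44 and x + 6y = 45.
Solving simultaneously gives x = 3, y = 7.

x = 3, y = 7, minimum C = 439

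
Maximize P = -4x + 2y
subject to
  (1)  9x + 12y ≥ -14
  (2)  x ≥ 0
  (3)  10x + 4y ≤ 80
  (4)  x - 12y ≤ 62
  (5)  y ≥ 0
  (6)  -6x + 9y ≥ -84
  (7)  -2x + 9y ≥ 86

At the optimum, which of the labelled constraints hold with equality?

Extreme points and P = -4x + 2y:
  (0, 20) → P = 40
  (0, 86/9) → P = 172/9
  (188/49, 510/49) → P = 268/49

The maximum is at (0, 20). Substituting into each constraint, equality holds for (2) and (3); the remaining constraints have slack.

(2) and (3)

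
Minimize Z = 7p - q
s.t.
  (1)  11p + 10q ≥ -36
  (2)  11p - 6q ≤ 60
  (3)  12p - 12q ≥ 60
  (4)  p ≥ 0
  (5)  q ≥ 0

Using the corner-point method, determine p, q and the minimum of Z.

p = 5, q = 0, minimum Z = 35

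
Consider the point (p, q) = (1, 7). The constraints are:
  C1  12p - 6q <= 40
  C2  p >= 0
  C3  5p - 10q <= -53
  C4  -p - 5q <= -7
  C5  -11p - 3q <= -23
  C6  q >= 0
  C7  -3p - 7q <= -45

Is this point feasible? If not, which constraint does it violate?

C1: -30 ≤ 40 ✓
C2: 1 ≥ 0 ✓
C3: -65 ≤ -53 ✓
C4: -36 ≤ -7 ✓
C5: -32 ≤ -23 ✓
C6: 7 ≥ 0 ✓
C7: -52 ≤ -45 ✓

feasible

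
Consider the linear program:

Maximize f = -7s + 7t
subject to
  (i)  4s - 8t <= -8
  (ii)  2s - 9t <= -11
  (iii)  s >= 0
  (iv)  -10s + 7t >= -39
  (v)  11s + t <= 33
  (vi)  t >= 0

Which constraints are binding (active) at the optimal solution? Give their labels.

Extreme points and f = -7s + 7t:
  (4/5, 7/5) → f = 21/5
  (64/23, 55/23) → f = -63/23
  (0, 11/9) → f = 77/9
  (0, 33) → f = 231

The maximum is at (0, 33). Substituting into each constraint, equality holds for (iii) and (v); the remaining constraints have slack.

(iii) and (v)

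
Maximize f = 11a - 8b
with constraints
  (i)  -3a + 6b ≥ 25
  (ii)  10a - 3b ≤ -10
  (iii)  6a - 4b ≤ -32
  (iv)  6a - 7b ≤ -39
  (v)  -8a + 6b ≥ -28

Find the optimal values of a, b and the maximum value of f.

a = -34/9, b = 7/3, maximum f = -542/9

Feasible corners and f = 11a - 8b:
  (-59/15, 11/5) → f = -913/15
  (28/11, 130/11) → f = -732/11
  (-34/9, 7/3) → f = -542/9
The feasible region is unbounded (it extends along (3, 10), (-2, -1)), but f strictly decreases along every unbounded feasible direction, so there is no improving ray and the maximum is attained at a vertex.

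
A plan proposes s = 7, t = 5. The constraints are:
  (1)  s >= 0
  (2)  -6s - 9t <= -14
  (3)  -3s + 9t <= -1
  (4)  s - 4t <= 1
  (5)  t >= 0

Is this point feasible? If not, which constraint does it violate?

Constraint (3): -3s + 9t = 24, which is not ≤ -1. All other constraints are satisfied.

not feasible — violates (3)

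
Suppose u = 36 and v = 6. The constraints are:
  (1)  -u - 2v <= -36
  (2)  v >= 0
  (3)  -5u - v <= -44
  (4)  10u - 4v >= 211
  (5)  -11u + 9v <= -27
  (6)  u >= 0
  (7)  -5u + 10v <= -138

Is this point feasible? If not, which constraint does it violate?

Constraint (7): -5u + 10v = -120, which is not ≤ -138. All other constraints are satisfied.

not feasible — violates (7)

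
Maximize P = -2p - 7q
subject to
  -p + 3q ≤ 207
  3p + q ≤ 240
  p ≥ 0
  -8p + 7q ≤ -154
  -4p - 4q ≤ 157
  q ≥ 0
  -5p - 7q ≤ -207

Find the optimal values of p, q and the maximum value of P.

The binding constraints are q = 0 and -5p - 7q = -207.
Solving simultaneously gives p = 207/5, q = 0.

p = 207/5, q = 0, maximum P = -414/5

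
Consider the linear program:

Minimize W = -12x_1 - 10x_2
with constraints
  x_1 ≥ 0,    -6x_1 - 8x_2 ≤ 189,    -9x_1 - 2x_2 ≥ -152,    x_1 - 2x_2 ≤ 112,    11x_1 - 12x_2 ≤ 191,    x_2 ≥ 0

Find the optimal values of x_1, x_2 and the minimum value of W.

x_1 = 0, x_2 = 76, minimum W = -760

Corner points and W = -12x_1 - 10x_2:
  (0, 76) → W = -760
  (0, 0) → W = 0
  (152/9, 0) → W = -608/3

The optimum lies where x_1 = 0 and -9x_1 - 2x_2 = -152.
Solving simultaneously gives x_1 = 0, x_2 = 76.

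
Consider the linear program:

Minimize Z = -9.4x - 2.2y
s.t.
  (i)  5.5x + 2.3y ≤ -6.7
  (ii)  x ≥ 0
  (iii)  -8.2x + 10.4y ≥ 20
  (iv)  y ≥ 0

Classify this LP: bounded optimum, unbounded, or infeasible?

infeasible

The boundaries 5.5x + 2.3y = -6.7 and -8.2x + 10.4y = 20 meet at (-5784/3803, 2753/3803), but that point violates x ≥ 0. Every candidate vertex is excluded by some other constraint, so the feasible region is empty.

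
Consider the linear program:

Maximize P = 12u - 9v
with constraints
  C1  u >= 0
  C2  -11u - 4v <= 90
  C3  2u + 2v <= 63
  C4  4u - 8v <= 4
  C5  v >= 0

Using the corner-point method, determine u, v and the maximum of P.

u = 64/3, v = 61/6, maximum P = 329/2

Vertices and P = 12u - 9v:
  (0, 63/2) → P = -567/2
  (0, 0) → P = 0
  (64/3, 61/6) → P = 329/2
  (1, 0) → P = 12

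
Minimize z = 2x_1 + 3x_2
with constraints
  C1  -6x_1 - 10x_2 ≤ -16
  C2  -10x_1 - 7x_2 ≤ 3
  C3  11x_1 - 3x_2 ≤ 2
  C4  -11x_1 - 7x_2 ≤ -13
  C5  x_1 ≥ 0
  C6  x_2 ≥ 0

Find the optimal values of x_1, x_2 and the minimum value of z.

x_1 = 9/34, x_2 = 49/34, minimum z = 165/34

Feasible corners and z = 2x_1 + 3x_2:
  (17/32, 41/32) → z = 157/32
  (9/34, 49/34) → z = 165/34
  (0, 13/7) → z = 39/7
The feasible region is unbounded (it extends along (0, 1), (3, 11)), but z strictly increases along every unbounded feasible direction, so there is no improving ray and the minimum is attained at a vertex.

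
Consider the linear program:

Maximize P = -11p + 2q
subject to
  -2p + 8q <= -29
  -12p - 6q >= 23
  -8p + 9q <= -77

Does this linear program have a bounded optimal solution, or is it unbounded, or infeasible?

unbounded

From the feasible point (85/52, -277/39), moving in the direction (-9, -8) keeps every constraint satisfied while P increases without bound.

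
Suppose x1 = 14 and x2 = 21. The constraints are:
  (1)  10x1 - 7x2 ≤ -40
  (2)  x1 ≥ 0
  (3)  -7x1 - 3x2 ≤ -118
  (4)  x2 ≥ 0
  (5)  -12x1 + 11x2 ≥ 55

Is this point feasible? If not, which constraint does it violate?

Constraint (1): 10x1 - 7x2 = -7, which is not ≤ -40. All other constraints are satisfied.

not feasible — violates (1)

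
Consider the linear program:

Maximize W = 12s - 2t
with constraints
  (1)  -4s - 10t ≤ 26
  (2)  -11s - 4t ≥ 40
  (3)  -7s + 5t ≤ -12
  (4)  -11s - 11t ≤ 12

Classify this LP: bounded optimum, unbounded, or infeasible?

The boundaries -4s - 10t = 26 and -11s - 11t = 12 meet at (83/33, -119/33), but that point violates -11s - 4t ≥ 40. Every candidate vertex is excluded by some other constraint, so the feasible region is empty.

infeasible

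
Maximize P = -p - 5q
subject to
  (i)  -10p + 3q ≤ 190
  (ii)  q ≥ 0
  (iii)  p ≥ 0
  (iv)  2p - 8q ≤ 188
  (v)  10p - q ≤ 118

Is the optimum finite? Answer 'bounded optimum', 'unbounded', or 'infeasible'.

bounded optimum

Vertices and P = -p - 5q:
  (0, 190/3) → P = -950/3
  (136/5, 154) → P = -3986/5
  (0, 0) → P = 0
  (59/5, 0) → P = -59/5
The feasible region has finitely many vertices and no improving ray; the maximum is 0 at (0, 0).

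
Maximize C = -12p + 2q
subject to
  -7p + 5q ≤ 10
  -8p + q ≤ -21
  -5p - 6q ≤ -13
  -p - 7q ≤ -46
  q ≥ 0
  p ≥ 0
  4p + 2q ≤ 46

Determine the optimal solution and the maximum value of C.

p = 115/33, q = 227/33, maximum C = -926/33

Feasible corners and C = -12p + 2q:
  (115/33, 227/33) → C = -926/33
  (105/17, 181/17) → C = -898/17
  (193/57, 347/57) → C = -1622/57
  (115/13, 69/13) → C = -1242/13

The binding constraints are -7p + 5q = 10 and -8p + q = -21.
Solving simultaneously gives p = 115/33, q = 227/33.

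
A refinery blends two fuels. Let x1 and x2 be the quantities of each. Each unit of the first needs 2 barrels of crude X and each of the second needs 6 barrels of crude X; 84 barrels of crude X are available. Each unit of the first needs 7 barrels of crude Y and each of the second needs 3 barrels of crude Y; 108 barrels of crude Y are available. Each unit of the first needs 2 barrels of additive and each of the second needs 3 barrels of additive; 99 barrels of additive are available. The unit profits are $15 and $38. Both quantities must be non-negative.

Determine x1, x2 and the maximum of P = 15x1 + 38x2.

Extreme points and P = 15x1 + 38x2:
  (0, 0) → P = 0
  (0, 14) → P = 532
  (108/7, 0) → P = 1620/7
  (11, 31/3) → P = 1673/3

x1 = 11, x2 = 31/3, maximum P = 1673/3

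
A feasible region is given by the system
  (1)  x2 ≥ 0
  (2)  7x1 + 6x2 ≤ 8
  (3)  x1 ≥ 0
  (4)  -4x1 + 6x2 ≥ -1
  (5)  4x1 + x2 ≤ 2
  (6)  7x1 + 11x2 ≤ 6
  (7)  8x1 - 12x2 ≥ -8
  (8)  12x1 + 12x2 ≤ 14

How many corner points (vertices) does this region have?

5

Pairwise boundary intersections that survive every other constraint:
  (0, 0)
  (1/4, 0)
  (0, 6/11)
  (13/28, 1/7)
  (16/37, 10/37)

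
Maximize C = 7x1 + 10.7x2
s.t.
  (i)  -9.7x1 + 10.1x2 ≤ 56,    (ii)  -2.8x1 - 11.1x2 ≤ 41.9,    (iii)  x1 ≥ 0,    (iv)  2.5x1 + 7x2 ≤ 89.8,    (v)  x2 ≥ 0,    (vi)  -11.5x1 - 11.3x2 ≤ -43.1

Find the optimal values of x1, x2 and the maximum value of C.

x1 = 35.92, x2 = 0, maximum C = 251.44

Vertices and C = 7x1 + 10.7x2:
  (0, 560/101) → C = 5992/101
  (5722/1035, 11234/1035) → C = 801289/5175
  (0, 431/113) → C = 46117/1130
  (898/25, 0) → C = 6286/25
  (431/115, 0) → C = 3017/115

At the optimal vertex, 2.5x1 + 7x2 = 89.8 and x2 = 0.
Solving simultaneously gives x1 = 898/25, x2 = 0.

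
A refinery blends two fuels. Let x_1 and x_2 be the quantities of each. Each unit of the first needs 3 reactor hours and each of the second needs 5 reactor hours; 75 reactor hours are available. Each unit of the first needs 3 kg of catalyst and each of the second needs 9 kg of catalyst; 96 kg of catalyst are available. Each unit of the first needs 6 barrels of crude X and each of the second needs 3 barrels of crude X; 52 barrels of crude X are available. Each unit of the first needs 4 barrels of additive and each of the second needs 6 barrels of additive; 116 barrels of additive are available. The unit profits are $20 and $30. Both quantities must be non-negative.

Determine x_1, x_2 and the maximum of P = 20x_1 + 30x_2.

Vertices and P = 20x_1 + 30x_2:
  (0, 0) → P = 0
  (0, 32/3) → P = 320
  (26/3, 0) → P = 520/3
  (4, 28/3) → P = 360

x_1 = 4, x_2 = 28/3, maximum P = 360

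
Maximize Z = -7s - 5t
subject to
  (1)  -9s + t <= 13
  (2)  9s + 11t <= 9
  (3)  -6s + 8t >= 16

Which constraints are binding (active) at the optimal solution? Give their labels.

Feasible corners and Z = -7s - 5t:
  (-67/54, 11/6) → Z = -13/27
  (-4/3, 1) → Z = 13/3
  (-52/69, 33/23) → Z = -131/69

The maximum is at (-4/3, 1). Substituting into each constraint, equality holds for (1) and (3); the remaining constraints have slack.

(1) and (3)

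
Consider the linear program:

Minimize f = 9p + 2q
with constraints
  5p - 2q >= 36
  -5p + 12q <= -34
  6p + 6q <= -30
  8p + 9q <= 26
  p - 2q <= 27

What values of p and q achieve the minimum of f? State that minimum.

p = 9/4, q = -99/8, minimum f = -9/2

At the optimal vertex, 5p - 2q = 36 and p - 2q = 27.
Solving simultaneously gives p = 9/4, q = -99/8.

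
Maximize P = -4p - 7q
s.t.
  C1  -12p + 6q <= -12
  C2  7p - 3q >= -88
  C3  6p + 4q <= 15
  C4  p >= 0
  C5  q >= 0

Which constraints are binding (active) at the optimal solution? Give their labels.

C1 and C5

Extreme points and P = -4p - 7q:
  (23/14, 9/7) → P = -109/7
  (1, 0) → P = -4
  (5/2, 0) → P = -10

The maximum is at (1, 0). Substituting into each constraint, equality holds for C1 and C5; the remaining constraints have slack.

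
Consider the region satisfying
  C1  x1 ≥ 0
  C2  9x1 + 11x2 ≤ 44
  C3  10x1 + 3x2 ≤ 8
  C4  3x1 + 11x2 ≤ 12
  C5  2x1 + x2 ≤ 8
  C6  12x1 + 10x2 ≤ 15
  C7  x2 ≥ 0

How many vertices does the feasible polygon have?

Intersecting each pair of boundary lines and keeping only the points that satisfy every inequality leaves:
  (0, 12/11)
  (0, 0)
  (35/64, 27/32)
  (4/5, 0)
  (15/34, 33/34)

5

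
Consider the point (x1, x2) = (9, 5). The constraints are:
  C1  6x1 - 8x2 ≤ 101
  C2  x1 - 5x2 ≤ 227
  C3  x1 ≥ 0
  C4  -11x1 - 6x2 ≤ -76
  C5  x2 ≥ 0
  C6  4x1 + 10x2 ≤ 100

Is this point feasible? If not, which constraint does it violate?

C1: 14 ≤ 101 ✓
C2: -16 ≤ 227 ✓
C3: 9 ≥ 0 ✓
C4: -129 ≤ -76 ✓
C5: 5 ≥ 0 ✓
C6: 86 ≤ 100 ✓

feasible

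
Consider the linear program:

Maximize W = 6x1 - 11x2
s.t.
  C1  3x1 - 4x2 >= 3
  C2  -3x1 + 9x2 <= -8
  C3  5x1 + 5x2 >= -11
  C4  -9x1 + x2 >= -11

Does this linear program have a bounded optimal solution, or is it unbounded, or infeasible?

bounded optimum

Corner points and W = 6x1 - 11x2:
  (-1/3, -1) → W = 9
  (-29/35, -48/35) → W = 354/35
  (7/6, -1/2) → W = 25/2
  (22/25, -77/25) → W = 979/25
The feasible region has finitely many vertices and no improving ray; the maximum is 979/25 at (22/25, -77/25).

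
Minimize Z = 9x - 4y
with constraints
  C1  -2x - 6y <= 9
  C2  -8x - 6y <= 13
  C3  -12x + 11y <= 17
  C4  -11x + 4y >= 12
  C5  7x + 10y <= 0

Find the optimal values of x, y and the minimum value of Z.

Extreme points and Z = 9x - 4y:
  (-49/32, -1/8) → Z = -425/32
  (-62/49, -47/98) → Z = -464/49
  (-64/73, 43/73) → Z = -748/73

x = -49/32, y = -1/8, minimum Z = -425/32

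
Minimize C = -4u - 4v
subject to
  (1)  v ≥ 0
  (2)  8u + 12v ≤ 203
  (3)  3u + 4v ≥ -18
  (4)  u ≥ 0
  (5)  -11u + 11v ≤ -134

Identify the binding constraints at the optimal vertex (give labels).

Corner points and C = -4u - 4v:
  (203/8, 0) → C = -203/2
  (134/11, 0) → C = -536/11
  (3841/220, 1161/220) → C = -5002/55

The minimum is at (203/8, 0). Substituting into each constraint, equality holds for (1) and (2); the remaining constraints have slack.

(1) and (2)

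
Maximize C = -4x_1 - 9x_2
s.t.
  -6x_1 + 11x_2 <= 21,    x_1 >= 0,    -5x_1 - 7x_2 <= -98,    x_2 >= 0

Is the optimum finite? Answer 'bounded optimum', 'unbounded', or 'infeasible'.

Corner points and C = -4x_1 - 9x_2:
  (931/97, 693/97) → C = -9961/97
  (98/5, 0) → C = -392/5
The feasible region has finitely many vertices and no improving ray; the maximum is -392/5 at (98/5, 0).

bounded optimum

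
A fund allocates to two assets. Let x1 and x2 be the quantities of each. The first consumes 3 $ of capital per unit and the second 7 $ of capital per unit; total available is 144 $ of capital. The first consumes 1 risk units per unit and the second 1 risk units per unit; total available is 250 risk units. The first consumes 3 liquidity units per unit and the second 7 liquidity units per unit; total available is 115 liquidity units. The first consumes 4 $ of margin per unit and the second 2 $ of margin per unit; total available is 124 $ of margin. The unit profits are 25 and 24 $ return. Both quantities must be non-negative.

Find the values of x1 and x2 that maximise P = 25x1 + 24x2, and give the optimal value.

x1 = 29, x2 = 4, maximum P = 821

Corner points and P = 25x1 + 24x2:
  (0, 0) → P = 0
  (0, 115/7) → P = 2760/7
  (31, 0) → P = 775
  (29, 4) → P = 821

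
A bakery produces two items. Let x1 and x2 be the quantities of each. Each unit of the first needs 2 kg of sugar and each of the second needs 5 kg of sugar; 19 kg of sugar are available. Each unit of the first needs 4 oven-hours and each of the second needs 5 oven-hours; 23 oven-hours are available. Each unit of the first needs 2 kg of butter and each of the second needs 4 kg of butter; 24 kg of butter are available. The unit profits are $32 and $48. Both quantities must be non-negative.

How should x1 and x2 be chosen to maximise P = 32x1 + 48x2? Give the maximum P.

Corner points and P = 32x1 + 48x2:
  (0, 0) → P = 0
  (0, 19/5) → P = 912/5
  (23/4, 0) → P = 184
  (2, 3) → P = 208

The optimum lies where 2x1 + 5x2 = 19 and 4x1 + 5x2 = 23.
Solving simultaneously gives x1 = 2, x2 = 3.

x1 = 2, x2 = 3, maximum P = 208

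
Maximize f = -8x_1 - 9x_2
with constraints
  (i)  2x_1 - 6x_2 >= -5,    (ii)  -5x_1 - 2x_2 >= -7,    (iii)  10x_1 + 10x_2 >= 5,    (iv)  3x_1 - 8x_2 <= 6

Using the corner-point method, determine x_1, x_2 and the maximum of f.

Extreme points and f = -8x_1 - 9x_2:
  (16/17, 39/34) → f = -607/34
  (-1/4, 3/4) → f = -19/4
  (34/23, -9/46) → f = -463/46
  (10/11, -9/22) → f = -79/22

x_1 = 10/11, x_2 = -9/22, maximum f = -79/22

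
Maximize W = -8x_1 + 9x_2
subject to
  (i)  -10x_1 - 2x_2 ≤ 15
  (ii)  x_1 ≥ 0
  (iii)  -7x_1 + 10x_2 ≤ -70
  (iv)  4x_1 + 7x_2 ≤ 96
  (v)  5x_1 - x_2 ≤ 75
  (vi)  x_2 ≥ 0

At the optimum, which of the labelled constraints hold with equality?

(iii) and (vi)

Feasible corners and W = -8x_1 + 9x_2:
  (680/43, 175/43) → W = -3865/43
  (10, 0) → W = -80
  (15, 0) → W = -120

The maximum is at (10, 0). Substituting into each constraint, equality holds for (iii) and (vi); the remaining constraints have slack.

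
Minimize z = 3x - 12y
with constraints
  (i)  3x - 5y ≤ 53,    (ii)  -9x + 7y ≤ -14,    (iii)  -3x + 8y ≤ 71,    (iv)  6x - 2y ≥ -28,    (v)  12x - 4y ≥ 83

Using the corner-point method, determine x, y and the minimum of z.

Extreme points and z = 3x - 12y:
  (779/9, 124/3) → z = -709/3
  (203/48, -129/16) → z = 1751/16
  (203/17, 227/17) → z = -2115/17
  (175/16, 193/16) → z = -1791/16

x = 779/9, y = 124/3, minimum z = -709/3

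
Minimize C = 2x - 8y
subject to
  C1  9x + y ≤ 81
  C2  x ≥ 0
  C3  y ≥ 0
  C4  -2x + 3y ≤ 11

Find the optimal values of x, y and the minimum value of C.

x = 8, y = 9, minimum C = -56

Corner points and C = 2x - 8y:
  (9, 0) → C = 18
  (8, 9) → C = -56
  (0, 0) → C = 0
  (0, 11/3) → C = -88/3

The binding constraints are 9x + y = 81 and -2x + 3y = 11.
Solving simultaneously gives x = 8, y = 9.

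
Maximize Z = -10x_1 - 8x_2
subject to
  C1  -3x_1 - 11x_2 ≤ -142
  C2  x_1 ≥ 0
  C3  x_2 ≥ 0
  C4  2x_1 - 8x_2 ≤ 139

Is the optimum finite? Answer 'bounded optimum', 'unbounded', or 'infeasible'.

Extreme points and Z = -10x_1 - 8x_2:
  (0, 142/11) → Z = -1136/11
  (142/3, 0) → Z = -1420/3
  (139/2, 0) → Z = -695
The feasible region has finitely many vertices and no improving ray; the maximum is -1136/11 at (0, 142/11).

bounded optimum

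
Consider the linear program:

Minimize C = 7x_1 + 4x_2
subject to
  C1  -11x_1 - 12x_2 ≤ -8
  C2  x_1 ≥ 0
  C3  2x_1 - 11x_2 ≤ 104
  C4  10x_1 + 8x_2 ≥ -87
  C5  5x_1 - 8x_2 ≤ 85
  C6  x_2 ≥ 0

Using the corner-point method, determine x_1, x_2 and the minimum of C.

x_1 = 0, x_2 = 2/3, minimum C = 8/3

Corner points and C = 7x_1 + 4x_2:
  (0, 2/3) → C = 8/3
  (8/11, 0) → C = 56/11
  (17, 0) → C = 119
The feasible region is unbounded (it extends along (0, 1), (8, 5)), but C strictly increases along every unbounded feasible direction, so there is no improving ray and the minimum is attained at a vertex.

At the optimal vertex, -11x_1 - 12x_2 = -8 and x_1 = 0.
Solving simultaneously gives x_1 = 0, x_2 = 2/3.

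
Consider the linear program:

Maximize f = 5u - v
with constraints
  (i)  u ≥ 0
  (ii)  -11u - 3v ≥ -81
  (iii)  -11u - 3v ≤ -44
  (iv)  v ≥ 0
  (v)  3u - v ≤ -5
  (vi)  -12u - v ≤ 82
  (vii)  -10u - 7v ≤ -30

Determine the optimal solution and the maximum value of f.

u = 33/10, v = 149/10, maximum f = 8/5

Corner points and f = 5u - v:
  (0, 27) → f = -27
  (0, 44/3) → f = -44/3
  (33/10, 149/10) → f = 8/5
  (29/20, 187/20) → f = -21/10

The binding constraints are -11u - 3v = -81 and 3u - v = -5.
Solving simultaneously gives u = 33/10, v = 149/10.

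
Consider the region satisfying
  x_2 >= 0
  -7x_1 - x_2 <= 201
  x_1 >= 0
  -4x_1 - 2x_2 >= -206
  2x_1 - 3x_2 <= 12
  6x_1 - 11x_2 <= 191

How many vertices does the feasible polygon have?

Intersecting each pair of boundary lines and keeping only the points that satisfy every inequality leaves:
  (0, 0)
  (6, 0)
  (0, 103)
  (321/8, 91/4)

4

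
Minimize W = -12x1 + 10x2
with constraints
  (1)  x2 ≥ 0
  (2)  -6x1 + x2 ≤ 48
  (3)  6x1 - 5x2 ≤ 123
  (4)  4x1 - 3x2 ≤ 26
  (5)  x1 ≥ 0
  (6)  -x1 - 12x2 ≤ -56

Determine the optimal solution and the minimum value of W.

x1 = 160/17, x2 = 66/17, minimum W = -1260/17

The feasible region is unbounded (it extends along (3, 4), (1, 6)), but W strictly increases along every unbounded feasible direction, so there is no improving ray and the minimum is attained at a vertex.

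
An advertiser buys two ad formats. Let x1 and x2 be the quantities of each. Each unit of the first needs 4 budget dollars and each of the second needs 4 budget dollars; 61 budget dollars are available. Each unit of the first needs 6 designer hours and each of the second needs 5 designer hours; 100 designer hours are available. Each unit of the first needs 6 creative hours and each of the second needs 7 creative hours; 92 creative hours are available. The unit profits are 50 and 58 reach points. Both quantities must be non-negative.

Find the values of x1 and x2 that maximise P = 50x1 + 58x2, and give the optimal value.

Extreme points and P = 50x1 + 58x2:
  (0, 0) → P = 0
  (0, 92/7) → P = 5336/7
  (61/4, 0) → P = 1525/2
  (59/4, 1/2) → P = 1533/2

The optimum lies where 4x1 + 4x2 = 61 and 6x1 + 7x2 = 92.
Solving simultaneously gives x1 = 59/4, x2 = 1/2.

x1 = 59/4, x2 = 1/2, maximum P = 1533/2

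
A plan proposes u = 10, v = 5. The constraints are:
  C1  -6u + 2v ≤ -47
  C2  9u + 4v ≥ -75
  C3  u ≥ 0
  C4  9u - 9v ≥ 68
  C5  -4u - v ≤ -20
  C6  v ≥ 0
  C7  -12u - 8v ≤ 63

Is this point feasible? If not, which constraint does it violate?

not feasible — violates C4

Constraint C4: 9u - 9v = 45, which is not ≥ 68. All other constraints are satisfied.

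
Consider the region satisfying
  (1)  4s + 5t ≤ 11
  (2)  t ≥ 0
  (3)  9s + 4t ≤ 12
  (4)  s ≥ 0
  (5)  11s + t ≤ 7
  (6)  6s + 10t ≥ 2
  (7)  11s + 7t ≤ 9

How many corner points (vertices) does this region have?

The feasible vertices (each the meet of two boundaries and inside every other half-plane) are:
  (7/11, 0)
  (1/3, 0)
  (0, 1/5)
  (0, 9/7)
  (20/33, 1/3)

5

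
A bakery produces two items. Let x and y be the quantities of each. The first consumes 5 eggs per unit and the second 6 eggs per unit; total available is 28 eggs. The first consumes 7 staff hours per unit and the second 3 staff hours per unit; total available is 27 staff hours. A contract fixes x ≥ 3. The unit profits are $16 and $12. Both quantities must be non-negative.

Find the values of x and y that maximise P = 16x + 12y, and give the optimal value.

x = 3, y = 2, maximum P = 72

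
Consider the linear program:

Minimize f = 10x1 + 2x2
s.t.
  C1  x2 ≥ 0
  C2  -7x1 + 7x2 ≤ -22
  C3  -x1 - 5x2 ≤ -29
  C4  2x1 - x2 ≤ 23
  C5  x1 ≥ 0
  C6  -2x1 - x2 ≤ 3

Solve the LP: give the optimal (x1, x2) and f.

x1 = 313/42, x2 = 181/42, minimum f = 582/7

Corner points and f = 10x1 + 2x2:
  (313/42, 181/42) → f = 582/7
  (139/7, 117/7) → f = 232
  (144/11, 35/11) → f = 1510/11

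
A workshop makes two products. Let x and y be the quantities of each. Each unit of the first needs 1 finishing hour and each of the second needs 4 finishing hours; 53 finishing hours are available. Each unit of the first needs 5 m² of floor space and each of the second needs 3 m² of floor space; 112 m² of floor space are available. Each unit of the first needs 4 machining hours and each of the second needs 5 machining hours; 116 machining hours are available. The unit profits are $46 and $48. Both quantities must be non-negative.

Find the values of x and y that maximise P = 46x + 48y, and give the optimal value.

Feasible corners and P = 46x + 48y:
  (0, 0) → P = 0
  (0, 53/4) → P = 636
  (112/5, 0) → P = 5152/5
  (17, 9) → P = 1214

The binding constraints are x + 4y = 53 and 5x + 3y = 112.
Solving simultaneously gives x = 17, y = 9.

x = 17, y = 9, maximum P = 1214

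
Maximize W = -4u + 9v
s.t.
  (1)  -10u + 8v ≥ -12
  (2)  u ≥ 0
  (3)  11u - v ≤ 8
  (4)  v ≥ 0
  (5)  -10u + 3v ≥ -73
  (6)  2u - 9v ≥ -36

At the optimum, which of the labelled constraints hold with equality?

Vertices and W = -4u + 9v:
  (0, 0) → W = 0
  (0, 4) → W = 36
  (8/11, 0) → W = -32/11
  (108/97, 412/97) → W = 3276/97

The maximum is at (0, 4). Substituting into each constraint, equality holds for (2) and (6); the remaining constraints have slack.

(2) and (6)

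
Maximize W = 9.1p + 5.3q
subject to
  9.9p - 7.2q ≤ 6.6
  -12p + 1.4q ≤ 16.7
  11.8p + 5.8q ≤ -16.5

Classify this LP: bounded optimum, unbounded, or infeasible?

Feasible corners and W = 9.1p + 5.3q:
  (-166/93, -209/62) → W = -63443/1860
  (-1342/2373, -8041/4746) → W = -670417/47460
  (-2999/2153, -47/4306) → W = -548309/43060
The feasible region has finitely many vertices and no improving ray; the maximum is -548309/43060 at (-2999/2153, -47/4306).

bounded optimum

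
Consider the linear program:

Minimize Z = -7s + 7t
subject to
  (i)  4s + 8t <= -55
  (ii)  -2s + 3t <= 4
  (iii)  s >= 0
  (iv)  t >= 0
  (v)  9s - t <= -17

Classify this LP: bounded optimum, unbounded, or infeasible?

The boundaries t = 0 and 9s - t = -17 meet at (-17/9, 0), but that point violates 4s + 8t ≤ -55. Every candidate vertex is excluded by some other constraint, so the feasible region is empty.

infeasible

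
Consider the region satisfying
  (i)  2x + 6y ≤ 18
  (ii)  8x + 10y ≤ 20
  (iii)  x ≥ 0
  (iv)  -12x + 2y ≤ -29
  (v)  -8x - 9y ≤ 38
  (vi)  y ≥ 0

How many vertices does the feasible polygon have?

3

Intersecting each pair of boundary lines and keeping only the points that satisfy every inequality leaves:
  (165/68, 1/17)
  (5/2, 0)
  (29/12, 0)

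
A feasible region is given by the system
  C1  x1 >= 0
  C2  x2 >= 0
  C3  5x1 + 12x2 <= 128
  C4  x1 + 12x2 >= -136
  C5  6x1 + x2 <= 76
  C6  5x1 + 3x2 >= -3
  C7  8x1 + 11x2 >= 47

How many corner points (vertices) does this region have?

Of the 21 pairwise boundary intersections, those satisfying every inequality are:
  (0, 32/3)
  (0, 47/11)
  (38/3, 0)
  (47/8, 0)
  (784/67, 388/67)

5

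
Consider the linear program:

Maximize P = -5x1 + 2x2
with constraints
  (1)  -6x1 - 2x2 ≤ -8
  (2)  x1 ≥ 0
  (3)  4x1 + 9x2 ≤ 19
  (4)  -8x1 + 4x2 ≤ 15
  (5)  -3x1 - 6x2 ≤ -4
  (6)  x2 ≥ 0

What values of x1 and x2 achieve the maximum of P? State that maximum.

Extreme points and P = -5x1 + 2x2:
  (17/23, 41/23) → P = -3/23
  (4/3, 0) → P = -20/3
  (19/4, 0) → P = -95/4

At the optimal vertex, -6x1 - 2x2 = -8 and 4x1 + 9x2 = 19.
Solving simultaneously gives x1 = 17/23, x2 = 41/23.

x1 = 17/23, x2 = 41/23, maximum P = -3/23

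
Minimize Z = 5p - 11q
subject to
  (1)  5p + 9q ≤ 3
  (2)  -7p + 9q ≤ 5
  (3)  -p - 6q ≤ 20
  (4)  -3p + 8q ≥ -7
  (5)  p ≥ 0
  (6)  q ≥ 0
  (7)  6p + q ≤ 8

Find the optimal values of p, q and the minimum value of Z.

p = 0, q = 1/3, minimum Z = -11/3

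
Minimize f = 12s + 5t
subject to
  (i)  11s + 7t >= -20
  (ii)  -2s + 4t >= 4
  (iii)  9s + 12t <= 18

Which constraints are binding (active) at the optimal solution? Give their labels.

(i) and (iii)

Feasible corners and f = 12s + 5t:
  (-54/29, 2/29) → f = -22
  (-122/23, 126/23) → f = -834/23
  (2/5, 6/5) → f = 54/5

The minimum is at (-122/23, 126/23). Substituting into each constraint, equality holds for (i) and (iii); the remaining constraints have slack.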